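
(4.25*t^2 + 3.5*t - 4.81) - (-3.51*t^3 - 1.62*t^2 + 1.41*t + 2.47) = 3.51*t^3 + 5.87*t^2 + 2.09*t - 7.28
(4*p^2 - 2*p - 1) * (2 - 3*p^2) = -12*p^4 + 6*p^3 + 11*p^2 - 4*p - 2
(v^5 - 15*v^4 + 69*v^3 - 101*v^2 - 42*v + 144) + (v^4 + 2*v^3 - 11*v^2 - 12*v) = v^5 - 14*v^4 + 71*v^3 - 112*v^2 - 54*v + 144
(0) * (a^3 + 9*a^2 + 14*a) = 0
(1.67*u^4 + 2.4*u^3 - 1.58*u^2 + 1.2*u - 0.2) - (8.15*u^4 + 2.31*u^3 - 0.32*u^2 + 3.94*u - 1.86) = -6.48*u^4 + 0.0899999999999999*u^3 - 1.26*u^2 - 2.74*u + 1.66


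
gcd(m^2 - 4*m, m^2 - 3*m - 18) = 1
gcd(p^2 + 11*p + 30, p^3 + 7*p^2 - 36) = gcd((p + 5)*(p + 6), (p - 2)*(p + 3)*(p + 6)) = p + 6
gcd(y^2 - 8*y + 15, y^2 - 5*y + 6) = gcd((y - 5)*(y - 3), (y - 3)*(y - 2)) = y - 3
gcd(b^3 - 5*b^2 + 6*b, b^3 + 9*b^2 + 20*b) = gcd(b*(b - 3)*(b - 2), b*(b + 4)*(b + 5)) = b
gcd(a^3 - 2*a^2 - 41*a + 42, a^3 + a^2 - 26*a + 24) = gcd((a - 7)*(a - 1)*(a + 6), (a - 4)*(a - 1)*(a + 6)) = a^2 + 5*a - 6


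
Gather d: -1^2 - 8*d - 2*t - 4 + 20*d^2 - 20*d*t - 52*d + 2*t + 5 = 20*d^2 + d*(-20*t - 60)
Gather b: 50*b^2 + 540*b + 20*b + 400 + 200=50*b^2 + 560*b + 600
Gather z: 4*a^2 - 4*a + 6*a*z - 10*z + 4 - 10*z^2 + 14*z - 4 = 4*a^2 - 4*a - 10*z^2 + z*(6*a + 4)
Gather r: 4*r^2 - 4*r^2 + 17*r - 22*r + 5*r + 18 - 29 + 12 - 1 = 0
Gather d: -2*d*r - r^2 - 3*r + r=-2*d*r - r^2 - 2*r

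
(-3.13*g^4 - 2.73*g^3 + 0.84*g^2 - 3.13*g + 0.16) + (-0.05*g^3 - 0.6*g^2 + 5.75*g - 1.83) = -3.13*g^4 - 2.78*g^3 + 0.24*g^2 + 2.62*g - 1.67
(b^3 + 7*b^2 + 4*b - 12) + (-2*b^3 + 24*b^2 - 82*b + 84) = -b^3 + 31*b^2 - 78*b + 72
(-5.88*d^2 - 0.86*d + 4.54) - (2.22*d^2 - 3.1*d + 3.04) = -8.1*d^2 + 2.24*d + 1.5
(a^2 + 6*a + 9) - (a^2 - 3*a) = 9*a + 9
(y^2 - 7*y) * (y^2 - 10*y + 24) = y^4 - 17*y^3 + 94*y^2 - 168*y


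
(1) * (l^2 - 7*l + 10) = l^2 - 7*l + 10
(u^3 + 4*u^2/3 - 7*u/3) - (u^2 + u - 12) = u^3 + u^2/3 - 10*u/3 + 12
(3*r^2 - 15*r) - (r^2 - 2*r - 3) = 2*r^2 - 13*r + 3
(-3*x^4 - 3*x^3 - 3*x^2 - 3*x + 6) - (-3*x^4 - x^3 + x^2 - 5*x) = -2*x^3 - 4*x^2 + 2*x + 6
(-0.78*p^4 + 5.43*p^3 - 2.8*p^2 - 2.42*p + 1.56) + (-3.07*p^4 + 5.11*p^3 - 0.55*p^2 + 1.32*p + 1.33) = -3.85*p^4 + 10.54*p^3 - 3.35*p^2 - 1.1*p + 2.89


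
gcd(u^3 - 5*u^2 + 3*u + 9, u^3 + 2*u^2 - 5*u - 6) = u + 1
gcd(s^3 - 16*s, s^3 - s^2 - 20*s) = s^2 + 4*s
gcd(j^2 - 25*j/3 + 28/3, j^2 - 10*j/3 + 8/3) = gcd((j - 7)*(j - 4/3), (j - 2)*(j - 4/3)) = j - 4/3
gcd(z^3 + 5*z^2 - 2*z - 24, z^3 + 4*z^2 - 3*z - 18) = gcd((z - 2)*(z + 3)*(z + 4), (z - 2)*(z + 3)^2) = z^2 + z - 6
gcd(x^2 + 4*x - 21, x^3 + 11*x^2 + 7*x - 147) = x^2 + 4*x - 21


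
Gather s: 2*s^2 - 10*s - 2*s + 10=2*s^2 - 12*s + 10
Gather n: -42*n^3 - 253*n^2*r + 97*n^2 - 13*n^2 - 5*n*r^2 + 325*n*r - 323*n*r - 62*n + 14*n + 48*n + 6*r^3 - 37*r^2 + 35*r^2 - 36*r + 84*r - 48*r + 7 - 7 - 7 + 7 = -42*n^3 + n^2*(84 - 253*r) + n*(-5*r^2 + 2*r) + 6*r^3 - 2*r^2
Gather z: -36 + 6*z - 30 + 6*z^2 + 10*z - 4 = 6*z^2 + 16*z - 70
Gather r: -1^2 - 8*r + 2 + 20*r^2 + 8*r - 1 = 20*r^2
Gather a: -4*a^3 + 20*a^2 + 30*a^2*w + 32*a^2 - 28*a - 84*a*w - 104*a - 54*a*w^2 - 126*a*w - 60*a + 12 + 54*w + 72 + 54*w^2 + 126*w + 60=-4*a^3 + a^2*(30*w + 52) + a*(-54*w^2 - 210*w - 192) + 54*w^2 + 180*w + 144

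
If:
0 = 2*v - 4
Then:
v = 2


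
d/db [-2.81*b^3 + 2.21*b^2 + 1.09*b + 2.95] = -8.43*b^2 + 4.42*b + 1.09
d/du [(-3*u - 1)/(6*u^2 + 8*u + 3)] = (18*u^2 + 12*u - 1)/(36*u^4 + 96*u^3 + 100*u^2 + 48*u + 9)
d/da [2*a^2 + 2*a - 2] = 4*a + 2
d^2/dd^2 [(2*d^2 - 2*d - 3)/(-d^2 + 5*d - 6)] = 2*(-8*d^3 + 45*d^2 - 81*d + 45)/(d^6 - 15*d^5 + 93*d^4 - 305*d^3 + 558*d^2 - 540*d + 216)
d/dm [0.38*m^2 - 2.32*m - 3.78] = 0.76*m - 2.32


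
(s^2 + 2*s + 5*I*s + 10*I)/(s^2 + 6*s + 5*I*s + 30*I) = (s + 2)/(s + 6)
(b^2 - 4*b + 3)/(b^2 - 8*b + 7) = (b - 3)/(b - 7)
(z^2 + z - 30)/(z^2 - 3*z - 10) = (z + 6)/(z + 2)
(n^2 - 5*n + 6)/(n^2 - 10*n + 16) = (n - 3)/(n - 8)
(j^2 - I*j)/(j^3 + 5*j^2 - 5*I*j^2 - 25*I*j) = (j - I)/(j^2 + 5*j*(1 - I) - 25*I)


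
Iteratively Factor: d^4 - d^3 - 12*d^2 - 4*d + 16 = (d + 2)*(d^3 - 3*d^2 - 6*d + 8) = (d - 1)*(d + 2)*(d^2 - 2*d - 8) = (d - 4)*(d - 1)*(d + 2)*(d + 2)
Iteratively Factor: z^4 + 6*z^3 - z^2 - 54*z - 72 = (z - 3)*(z^3 + 9*z^2 + 26*z + 24) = (z - 3)*(z + 3)*(z^2 + 6*z + 8) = (z - 3)*(z + 3)*(z + 4)*(z + 2)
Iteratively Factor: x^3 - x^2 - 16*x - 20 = (x - 5)*(x^2 + 4*x + 4) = (x - 5)*(x + 2)*(x + 2)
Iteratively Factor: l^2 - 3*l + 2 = (l - 1)*(l - 2)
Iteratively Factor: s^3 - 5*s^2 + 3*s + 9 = (s + 1)*(s^2 - 6*s + 9) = (s - 3)*(s + 1)*(s - 3)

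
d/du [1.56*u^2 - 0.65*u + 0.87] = 3.12*u - 0.65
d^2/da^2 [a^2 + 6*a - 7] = 2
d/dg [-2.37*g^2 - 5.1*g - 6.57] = -4.74*g - 5.1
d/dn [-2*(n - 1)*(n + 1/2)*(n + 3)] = -6*n^2 - 10*n + 4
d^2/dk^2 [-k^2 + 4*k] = -2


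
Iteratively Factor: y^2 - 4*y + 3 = (y - 3)*(y - 1)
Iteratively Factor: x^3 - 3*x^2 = (x)*(x^2 - 3*x) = x^2*(x - 3)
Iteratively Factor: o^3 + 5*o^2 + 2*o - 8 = (o + 2)*(o^2 + 3*o - 4) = (o + 2)*(o + 4)*(o - 1)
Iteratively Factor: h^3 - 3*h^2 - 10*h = (h - 5)*(h^2 + 2*h) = (h - 5)*(h + 2)*(h)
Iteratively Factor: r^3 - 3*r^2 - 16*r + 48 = (r - 4)*(r^2 + r - 12) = (r - 4)*(r + 4)*(r - 3)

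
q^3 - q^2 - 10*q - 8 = (q - 4)*(q + 1)*(q + 2)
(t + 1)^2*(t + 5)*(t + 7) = t^4 + 14*t^3 + 60*t^2 + 82*t + 35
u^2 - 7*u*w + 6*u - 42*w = (u + 6)*(u - 7*w)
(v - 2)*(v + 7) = v^2 + 5*v - 14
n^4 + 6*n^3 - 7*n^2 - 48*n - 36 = (n - 3)*(n + 1)*(n + 2)*(n + 6)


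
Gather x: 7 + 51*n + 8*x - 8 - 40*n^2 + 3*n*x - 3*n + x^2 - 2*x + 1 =-40*n^2 + 48*n + x^2 + x*(3*n + 6)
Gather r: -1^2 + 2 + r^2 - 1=r^2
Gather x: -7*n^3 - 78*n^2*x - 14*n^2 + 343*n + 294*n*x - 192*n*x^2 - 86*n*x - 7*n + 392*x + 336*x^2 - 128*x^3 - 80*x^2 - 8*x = -7*n^3 - 14*n^2 + 336*n - 128*x^3 + x^2*(256 - 192*n) + x*(-78*n^2 + 208*n + 384)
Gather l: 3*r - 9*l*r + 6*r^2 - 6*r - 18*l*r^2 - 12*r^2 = l*(-18*r^2 - 9*r) - 6*r^2 - 3*r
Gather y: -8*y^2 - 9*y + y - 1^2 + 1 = -8*y^2 - 8*y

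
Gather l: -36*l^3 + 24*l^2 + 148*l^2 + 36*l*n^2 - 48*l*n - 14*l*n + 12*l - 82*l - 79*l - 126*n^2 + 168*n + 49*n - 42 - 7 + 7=-36*l^3 + 172*l^2 + l*(36*n^2 - 62*n - 149) - 126*n^2 + 217*n - 42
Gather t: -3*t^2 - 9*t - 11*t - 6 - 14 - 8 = -3*t^2 - 20*t - 28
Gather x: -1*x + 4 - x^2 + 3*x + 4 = -x^2 + 2*x + 8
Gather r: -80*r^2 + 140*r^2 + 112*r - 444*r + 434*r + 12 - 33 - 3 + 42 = 60*r^2 + 102*r + 18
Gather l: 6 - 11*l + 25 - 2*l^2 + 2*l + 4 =-2*l^2 - 9*l + 35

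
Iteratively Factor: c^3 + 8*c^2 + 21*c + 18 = (c + 2)*(c^2 + 6*c + 9) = (c + 2)*(c + 3)*(c + 3)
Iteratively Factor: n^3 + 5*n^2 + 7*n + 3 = (n + 1)*(n^2 + 4*n + 3) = (n + 1)^2*(n + 3)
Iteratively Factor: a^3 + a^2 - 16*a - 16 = (a + 1)*(a^2 - 16) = (a - 4)*(a + 1)*(a + 4)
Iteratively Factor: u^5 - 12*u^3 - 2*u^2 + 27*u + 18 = (u + 3)*(u^4 - 3*u^3 - 3*u^2 + 7*u + 6) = (u + 1)*(u + 3)*(u^3 - 4*u^2 + u + 6) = (u - 3)*(u + 1)*(u + 3)*(u^2 - u - 2) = (u - 3)*(u + 1)^2*(u + 3)*(u - 2)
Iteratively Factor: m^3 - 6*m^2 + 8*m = (m - 2)*(m^2 - 4*m) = m*(m - 2)*(m - 4)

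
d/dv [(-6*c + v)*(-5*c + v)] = -11*c + 2*v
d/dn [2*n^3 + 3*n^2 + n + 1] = 6*n^2 + 6*n + 1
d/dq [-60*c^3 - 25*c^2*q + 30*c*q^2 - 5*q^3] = -25*c^2 + 60*c*q - 15*q^2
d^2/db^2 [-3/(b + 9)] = -6/(b + 9)^3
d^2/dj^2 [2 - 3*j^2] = -6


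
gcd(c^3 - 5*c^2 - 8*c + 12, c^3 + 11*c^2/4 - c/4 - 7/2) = c^2 + c - 2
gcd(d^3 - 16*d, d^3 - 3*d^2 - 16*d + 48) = d^2 - 16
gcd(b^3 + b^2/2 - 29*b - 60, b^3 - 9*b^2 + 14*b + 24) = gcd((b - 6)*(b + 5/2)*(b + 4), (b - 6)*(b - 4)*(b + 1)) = b - 6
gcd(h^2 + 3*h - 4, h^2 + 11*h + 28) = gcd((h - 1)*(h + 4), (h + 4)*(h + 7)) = h + 4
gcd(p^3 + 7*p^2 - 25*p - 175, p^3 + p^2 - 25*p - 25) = p^2 - 25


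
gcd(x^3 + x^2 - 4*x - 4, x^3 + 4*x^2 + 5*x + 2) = x^2 + 3*x + 2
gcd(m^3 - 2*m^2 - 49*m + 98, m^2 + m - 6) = m - 2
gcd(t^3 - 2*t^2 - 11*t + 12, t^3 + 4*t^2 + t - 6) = t^2 + 2*t - 3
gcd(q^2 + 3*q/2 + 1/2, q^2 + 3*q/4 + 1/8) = q + 1/2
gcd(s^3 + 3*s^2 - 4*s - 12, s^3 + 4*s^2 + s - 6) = s^2 + 5*s + 6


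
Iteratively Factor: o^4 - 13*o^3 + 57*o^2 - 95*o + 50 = (o - 1)*(o^3 - 12*o^2 + 45*o - 50) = (o - 5)*(o - 1)*(o^2 - 7*o + 10) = (o - 5)*(o - 2)*(o - 1)*(o - 5)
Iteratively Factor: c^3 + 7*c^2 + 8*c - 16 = (c - 1)*(c^2 + 8*c + 16) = (c - 1)*(c + 4)*(c + 4)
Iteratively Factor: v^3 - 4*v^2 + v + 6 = (v - 3)*(v^2 - v - 2) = (v - 3)*(v + 1)*(v - 2)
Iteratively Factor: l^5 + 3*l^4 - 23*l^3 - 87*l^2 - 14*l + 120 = (l - 1)*(l^4 + 4*l^3 - 19*l^2 - 106*l - 120) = (l - 1)*(l + 4)*(l^3 - 19*l - 30) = (l - 5)*(l - 1)*(l + 4)*(l^2 + 5*l + 6) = (l - 5)*(l - 1)*(l + 2)*(l + 4)*(l + 3)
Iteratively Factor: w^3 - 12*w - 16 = (w + 2)*(w^2 - 2*w - 8) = (w - 4)*(w + 2)*(w + 2)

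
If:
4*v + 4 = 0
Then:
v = -1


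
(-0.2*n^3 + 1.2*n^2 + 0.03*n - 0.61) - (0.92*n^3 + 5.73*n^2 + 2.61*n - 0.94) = -1.12*n^3 - 4.53*n^2 - 2.58*n + 0.33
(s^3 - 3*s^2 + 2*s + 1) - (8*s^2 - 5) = s^3 - 11*s^2 + 2*s + 6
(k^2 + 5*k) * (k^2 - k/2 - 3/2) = k^4 + 9*k^3/2 - 4*k^2 - 15*k/2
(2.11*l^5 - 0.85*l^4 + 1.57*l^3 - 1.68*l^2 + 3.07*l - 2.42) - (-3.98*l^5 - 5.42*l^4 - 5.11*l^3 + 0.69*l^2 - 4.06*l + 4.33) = 6.09*l^5 + 4.57*l^4 + 6.68*l^3 - 2.37*l^2 + 7.13*l - 6.75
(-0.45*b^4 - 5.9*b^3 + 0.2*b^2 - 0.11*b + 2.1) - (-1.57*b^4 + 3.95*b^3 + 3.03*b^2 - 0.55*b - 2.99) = 1.12*b^4 - 9.85*b^3 - 2.83*b^2 + 0.44*b + 5.09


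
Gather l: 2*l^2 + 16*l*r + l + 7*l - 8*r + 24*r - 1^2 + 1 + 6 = 2*l^2 + l*(16*r + 8) + 16*r + 6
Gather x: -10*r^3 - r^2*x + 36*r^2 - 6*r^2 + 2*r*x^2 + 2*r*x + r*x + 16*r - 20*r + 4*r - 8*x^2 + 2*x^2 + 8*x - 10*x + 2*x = -10*r^3 + 30*r^2 + x^2*(2*r - 6) + x*(-r^2 + 3*r)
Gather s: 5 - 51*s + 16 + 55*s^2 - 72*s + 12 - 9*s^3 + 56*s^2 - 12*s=-9*s^3 + 111*s^2 - 135*s + 33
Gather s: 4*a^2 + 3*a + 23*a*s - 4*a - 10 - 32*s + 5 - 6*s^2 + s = 4*a^2 - a - 6*s^2 + s*(23*a - 31) - 5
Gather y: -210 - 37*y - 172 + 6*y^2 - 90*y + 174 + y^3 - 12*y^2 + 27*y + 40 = y^3 - 6*y^2 - 100*y - 168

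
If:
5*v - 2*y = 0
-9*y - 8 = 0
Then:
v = -16/45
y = -8/9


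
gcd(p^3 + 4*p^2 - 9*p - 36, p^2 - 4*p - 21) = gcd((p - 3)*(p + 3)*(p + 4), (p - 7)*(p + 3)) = p + 3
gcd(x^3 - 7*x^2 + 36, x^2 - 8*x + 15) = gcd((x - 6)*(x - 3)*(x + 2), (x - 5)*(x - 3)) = x - 3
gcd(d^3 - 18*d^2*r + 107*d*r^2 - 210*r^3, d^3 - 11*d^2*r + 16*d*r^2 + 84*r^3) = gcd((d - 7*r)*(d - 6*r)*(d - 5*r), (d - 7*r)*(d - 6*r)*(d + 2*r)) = d^2 - 13*d*r + 42*r^2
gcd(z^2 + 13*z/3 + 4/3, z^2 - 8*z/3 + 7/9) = 1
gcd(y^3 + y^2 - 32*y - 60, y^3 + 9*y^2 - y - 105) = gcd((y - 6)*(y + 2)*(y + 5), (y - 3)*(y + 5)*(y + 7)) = y + 5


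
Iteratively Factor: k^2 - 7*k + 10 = (k - 5)*(k - 2)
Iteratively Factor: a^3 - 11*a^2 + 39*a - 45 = (a - 3)*(a^2 - 8*a + 15) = (a - 3)^2*(a - 5)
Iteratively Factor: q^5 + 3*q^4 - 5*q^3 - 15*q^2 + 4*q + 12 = (q + 3)*(q^4 - 5*q^2 + 4) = (q - 2)*(q + 3)*(q^3 + 2*q^2 - q - 2) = (q - 2)*(q + 2)*(q + 3)*(q^2 - 1) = (q - 2)*(q - 1)*(q + 2)*(q + 3)*(q + 1)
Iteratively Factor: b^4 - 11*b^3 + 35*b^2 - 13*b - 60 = (b - 5)*(b^3 - 6*b^2 + 5*b + 12) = (b - 5)*(b - 4)*(b^2 - 2*b - 3) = (b - 5)*(b - 4)*(b - 3)*(b + 1)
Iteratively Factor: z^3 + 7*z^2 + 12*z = (z + 3)*(z^2 + 4*z) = (z + 3)*(z + 4)*(z)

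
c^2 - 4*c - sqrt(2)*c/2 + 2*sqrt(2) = (c - 4)*(c - sqrt(2)/2)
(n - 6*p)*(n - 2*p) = n^2 - 8*n*p + 12*p^2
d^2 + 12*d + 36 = (d + 6)^2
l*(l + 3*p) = l^2 + 3*l*p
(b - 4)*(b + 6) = b^2 + 2*b - 24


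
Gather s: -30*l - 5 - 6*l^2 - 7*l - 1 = -6*l^2 - 37*l - 6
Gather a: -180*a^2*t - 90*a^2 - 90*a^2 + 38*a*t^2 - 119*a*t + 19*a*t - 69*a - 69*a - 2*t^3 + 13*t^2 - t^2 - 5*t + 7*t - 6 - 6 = a^2*(-180*t - 180) + a*(38*t^2 - 100*t - 138) - 2*t^3 + 12*t^2 + 2*t - 12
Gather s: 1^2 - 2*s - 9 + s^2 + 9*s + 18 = s^2 + 7*s + 10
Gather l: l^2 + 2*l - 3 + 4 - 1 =l^2 + 2*l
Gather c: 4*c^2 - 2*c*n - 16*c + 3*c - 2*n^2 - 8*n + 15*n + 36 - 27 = 4*c^2 + c*(-2*n - 13) - 2*n^2 + 7*n + 9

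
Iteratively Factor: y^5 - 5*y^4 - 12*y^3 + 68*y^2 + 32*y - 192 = (y + 3)*(y^4 - 8*y^3 + 12*y^2 + 32*y - 64) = (y + 2)*(y + 3)*(y^3 - 10*y^2 + 32*y - 32) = (y - 2)*(y + 2)*(y + 3)*(y^2 - 8*y + 16) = (y - 4)*(y - 2)*(y + 2)*(y + 3)*(y - 4)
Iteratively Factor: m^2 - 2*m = (m - 2)*(m)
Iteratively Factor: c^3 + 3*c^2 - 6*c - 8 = (c + 1)*(c^2 + 2*c - 8) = (c - 2)*(c + 1)*(c + 4)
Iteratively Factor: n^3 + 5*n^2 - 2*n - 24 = (n + 4)*(n^2 + n - 6) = (n + 3)*(n + 4)*(n - 2)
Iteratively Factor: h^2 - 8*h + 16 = (h - 4)*(h - 4)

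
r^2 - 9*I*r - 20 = (r - 5*I)*(r - 4*I)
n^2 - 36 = (n - 6)*(n + 6)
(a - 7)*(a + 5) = a^2 - 2*a - 35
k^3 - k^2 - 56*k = k*(k - 8)*(k + 7)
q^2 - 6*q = q*(q - 6)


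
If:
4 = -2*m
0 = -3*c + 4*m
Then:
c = -8/3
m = -2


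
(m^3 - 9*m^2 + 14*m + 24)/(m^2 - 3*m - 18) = (m^2 - 3*m - 4)/(m + 3)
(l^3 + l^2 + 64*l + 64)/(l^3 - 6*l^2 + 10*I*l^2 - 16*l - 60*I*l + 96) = (l^2 + l*(1 - 8*I) - 8*I)/(l^2 + 2*l*(-3 + I) - 12*I)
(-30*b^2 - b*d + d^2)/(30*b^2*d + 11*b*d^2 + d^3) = (-6*b + d)/(d*(6*b + d))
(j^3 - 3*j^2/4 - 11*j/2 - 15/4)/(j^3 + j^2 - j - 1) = (4*j^2 - 7*j - 15)/(4*(j^2 - 1))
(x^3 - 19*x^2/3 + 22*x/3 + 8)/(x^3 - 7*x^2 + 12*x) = (x + 2/3)/x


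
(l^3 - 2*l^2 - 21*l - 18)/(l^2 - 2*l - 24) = (l^2 + 4*l + 3)/(l + 4)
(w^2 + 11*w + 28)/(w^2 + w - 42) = (w + 4)/(w - 6)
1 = 1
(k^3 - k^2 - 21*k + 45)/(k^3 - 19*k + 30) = (k - 3)/(k - 2)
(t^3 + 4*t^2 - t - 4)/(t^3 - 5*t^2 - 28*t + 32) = (t + 1)/(t - 8)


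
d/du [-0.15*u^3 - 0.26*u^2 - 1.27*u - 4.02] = -0.45*u^2 - 0.52*u - 1.27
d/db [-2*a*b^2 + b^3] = b*(-4*a + 3*b)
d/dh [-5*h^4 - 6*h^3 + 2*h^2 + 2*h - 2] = -20*h^3 - 18*h^2 + 4*h + 2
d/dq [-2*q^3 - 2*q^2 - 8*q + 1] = -6*q^2 - 4*q - 8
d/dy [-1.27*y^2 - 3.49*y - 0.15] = -2.54*y - 3.49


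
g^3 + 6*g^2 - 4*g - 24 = (g - 2)*(g + 2)*(g + 6)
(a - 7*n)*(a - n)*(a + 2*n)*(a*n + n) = a^4*n - 6*a^3*n^2 + a^3*n - 9*a^2*n^3 - 6*a^2*n^2 + 14*a*n^4 - 9*a*n^3 + 14*n^4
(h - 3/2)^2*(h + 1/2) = h^3 - 5*h^2/2 + 3*h/4 + 9/8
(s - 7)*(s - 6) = s^2 - 13*s + 42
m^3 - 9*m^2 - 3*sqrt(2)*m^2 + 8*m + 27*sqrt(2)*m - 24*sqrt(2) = (m - 8)*(m - 1)*(m - 3*sqrt(2))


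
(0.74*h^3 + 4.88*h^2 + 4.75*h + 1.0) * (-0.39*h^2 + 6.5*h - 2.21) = -0.2886*h^5 + 2.9068*h^4 + 28.2321*h^3 + 19.7002*h^2 - 3.9975*h - 2.21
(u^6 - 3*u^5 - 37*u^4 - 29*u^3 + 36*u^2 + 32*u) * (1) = u^6 - 3*u^5 - 37*u^4 - 29*u^3 + 36*u^2 + 32*u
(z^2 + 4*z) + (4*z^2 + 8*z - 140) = 5*z^2 + 12*z - 140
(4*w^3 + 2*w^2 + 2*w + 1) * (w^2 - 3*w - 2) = 4*w^5 - 10*w^4 - 12*w^3 - 9*w^2 - 7*w - 2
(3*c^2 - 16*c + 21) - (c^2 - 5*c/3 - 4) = 2*c^2 - 43*c/3 + 25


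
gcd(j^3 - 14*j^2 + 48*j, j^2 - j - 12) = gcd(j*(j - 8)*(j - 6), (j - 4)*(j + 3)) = 1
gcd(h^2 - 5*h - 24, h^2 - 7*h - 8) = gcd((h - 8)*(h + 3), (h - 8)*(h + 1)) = h - 8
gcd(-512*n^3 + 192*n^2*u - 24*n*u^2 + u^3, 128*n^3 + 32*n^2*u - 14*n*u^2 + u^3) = 64*n^2 - 16*n*u + u^2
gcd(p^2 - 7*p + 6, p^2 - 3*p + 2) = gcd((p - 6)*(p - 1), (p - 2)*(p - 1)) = p - 1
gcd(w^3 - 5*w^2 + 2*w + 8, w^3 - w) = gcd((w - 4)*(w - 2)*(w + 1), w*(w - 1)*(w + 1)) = w + 1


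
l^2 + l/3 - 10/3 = (l - 5/3)*(l + 2)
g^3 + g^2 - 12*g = g*(g - 3)*(g + 4)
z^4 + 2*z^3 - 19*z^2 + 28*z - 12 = (z - 2)*(z - 1)^2*(z + 6)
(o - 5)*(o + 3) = o^2 - 2*o - 15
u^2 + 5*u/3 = u*(u + 5/3)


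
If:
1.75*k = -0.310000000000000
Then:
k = -0.18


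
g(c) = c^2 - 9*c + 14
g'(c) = 2*c - 9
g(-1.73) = 32.56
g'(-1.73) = -12.46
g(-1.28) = 27.16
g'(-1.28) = -11.56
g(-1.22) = 26.47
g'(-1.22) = -11.44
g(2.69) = -2.97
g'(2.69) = -3.62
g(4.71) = -6.21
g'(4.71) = 0.42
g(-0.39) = 17.66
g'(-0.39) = -9.78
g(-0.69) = 20.69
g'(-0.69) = -10.38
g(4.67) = -6.22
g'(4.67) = 0.34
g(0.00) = 14.00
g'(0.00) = -9.00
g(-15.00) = 374.00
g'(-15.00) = -39.00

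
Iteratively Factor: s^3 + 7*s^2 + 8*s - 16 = (s + 4)*(s^2 + 3*s - 4) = (s - 1)*(s + 4)*(s + 4)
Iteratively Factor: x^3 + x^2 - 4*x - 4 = (x + 1)*(x^2 - 4) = (x - 2)*(x + 1)*(x + 2)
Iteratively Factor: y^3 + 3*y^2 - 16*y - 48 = (y + 3)*(y^2 - 16) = (y + 3)*(y + 4)*(y - 4)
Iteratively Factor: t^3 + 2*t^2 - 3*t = (t - 1)*(t^2 + 3*t) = t*(t - 1)*(t + 3)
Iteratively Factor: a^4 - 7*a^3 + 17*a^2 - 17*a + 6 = (a - 3)*(a^3 - 4*a^2 + 5*a - 2) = (a - 3)*(a - 1)*(a^2 - 3*a + 2) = (a - 3)*(a - 2)*(a - 1)*(a - 1)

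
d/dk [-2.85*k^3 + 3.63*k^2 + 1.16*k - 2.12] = -8.55*k^2 + 7.26*k + 1.16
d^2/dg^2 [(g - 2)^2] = 2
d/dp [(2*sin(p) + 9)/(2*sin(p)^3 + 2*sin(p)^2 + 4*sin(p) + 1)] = 2*(-29*sin(p)^2 - 21*sin(p) + sin(3*p) - 17)*cos(p)/(2*sin(p)^3 + 2*sin(p)^2 + 4*sin(p) + 1)^2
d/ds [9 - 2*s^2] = -4*s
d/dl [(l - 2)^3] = 3*(l - 2)^2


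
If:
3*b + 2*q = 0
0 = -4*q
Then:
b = 0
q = 0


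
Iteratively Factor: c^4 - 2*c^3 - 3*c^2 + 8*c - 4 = (c + 2)*(c^3 - 4*c^2 + 5*c - 2) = (c - 1)*(c + 2)*(c^2 - 3*c + 2) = (c - 2)*(c - 1)*(c + 2)*(c - 1)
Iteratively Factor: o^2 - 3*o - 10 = (o - 5)*(o + 2)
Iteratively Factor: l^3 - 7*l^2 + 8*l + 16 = (l - 4)*(l^2 - 3*l - 4) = (l - 4)^2*(l + 1)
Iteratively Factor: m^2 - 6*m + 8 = (m - 4)*(m - 2)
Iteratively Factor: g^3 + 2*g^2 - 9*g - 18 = (g + 2)*(g^2 - 9) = (g + 2)*(g + 3)*(g - 3)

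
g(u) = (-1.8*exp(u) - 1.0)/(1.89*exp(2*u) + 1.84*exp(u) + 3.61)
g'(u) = (-1.8*exp(u) - 1.0)*(-3.78*exp(2*u) - 1.84*exp(u))/(1.89*exp(2*u) + 1.84*exp(u) + 3.61)^2 - 1.8*exp(u)/(1.89*exp(2*u) + 1.84*exp(u) + 3.61)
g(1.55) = -0.17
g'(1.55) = 0.14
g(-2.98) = -0.29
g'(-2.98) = -0.02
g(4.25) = -0.01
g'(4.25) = 0.01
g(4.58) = -0.01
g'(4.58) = 0.01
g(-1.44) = -0.34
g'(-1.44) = -0.05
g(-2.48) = -0.30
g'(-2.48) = -0.03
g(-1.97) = -0.32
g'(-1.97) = -0.04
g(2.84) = -0.05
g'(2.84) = 0.05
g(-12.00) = -0.28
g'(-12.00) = 0.00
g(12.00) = 0.00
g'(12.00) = 0.00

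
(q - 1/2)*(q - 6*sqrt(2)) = q^2 - 6*sqrt(2)*q - q/2 + 3*sqrt(2)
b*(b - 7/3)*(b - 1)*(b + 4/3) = b^4 - 2*b^3 - 19*b^2/9 + 28*b/9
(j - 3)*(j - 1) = j^2 - 4*j + 3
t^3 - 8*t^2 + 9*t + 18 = (t - 6)*(t - 3)*(t + 1)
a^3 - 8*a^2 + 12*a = a*(a - 6)*(a - 2)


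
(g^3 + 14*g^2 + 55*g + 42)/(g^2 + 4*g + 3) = (g^2 + 13*g + 42)/(g + 3)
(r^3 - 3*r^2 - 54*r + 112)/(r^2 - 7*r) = (r^3 - 3*r^2 - 54*r + 112)/(r*(r - 7))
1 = 1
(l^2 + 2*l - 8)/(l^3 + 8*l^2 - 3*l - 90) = (l^2 + 2*l - 8)/(l^3 + 8*l^2 - 3*l - 90)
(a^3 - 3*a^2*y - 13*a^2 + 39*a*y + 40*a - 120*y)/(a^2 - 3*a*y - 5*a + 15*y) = a - 8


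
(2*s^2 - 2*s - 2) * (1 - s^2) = -2*s^4 + 2*s^3 + 4*s^2 - 2*s - 2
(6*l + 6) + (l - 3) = 7*l + 3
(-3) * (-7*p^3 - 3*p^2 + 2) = 21*p^3 + 9*p^2 - 6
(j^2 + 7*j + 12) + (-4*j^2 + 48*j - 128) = -3*j^2 + 55*j - 116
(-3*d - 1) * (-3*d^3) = 9*d^4 + 3*d^3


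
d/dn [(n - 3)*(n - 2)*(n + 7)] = 3*n^2 + 4*n - 29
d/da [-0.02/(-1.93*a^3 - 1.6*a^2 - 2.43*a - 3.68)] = (-0.1158*a^2 - 0.064*a - 0.0486)/(1.93*a^3 + 1.6*a^2 + 2.43*a + 3.68)^2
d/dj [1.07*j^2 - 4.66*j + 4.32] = 2.14*j - 4.66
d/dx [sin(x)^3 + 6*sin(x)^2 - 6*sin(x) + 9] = 3*(sin(x)^2 + 4*sin(x) - 2)*cos(x)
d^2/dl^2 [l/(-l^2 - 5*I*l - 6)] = 2*(-l*(2*l + 5*I)^2 + (3*l + 5*I)*(l^2 + 5*I*l + 6))/(l^2 + 5*I*l + 6)^3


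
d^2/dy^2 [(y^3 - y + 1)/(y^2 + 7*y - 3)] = 2*(51*y^3 - 60*y^2 + 39*y + 31)/(y^6 + 21*y^5 + 138*y^4 + 217*y^3 - 414*y^2 + 189*y - 27)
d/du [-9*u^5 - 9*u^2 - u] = -45*u^4 - 18*u - 1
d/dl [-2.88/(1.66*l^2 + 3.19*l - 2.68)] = (9.5616*l + 9.1872)/(1.66*l^2 + 3.19*l - 2.68)^2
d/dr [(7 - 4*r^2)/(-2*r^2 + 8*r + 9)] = 4*(-8*r^2 - 11*r - 14)/(4*r^4 - 32*r^3 + 28*r^2 + 144*r + 81)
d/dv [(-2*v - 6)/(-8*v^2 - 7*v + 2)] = 2*(8*v^2 + 7*v - (v + 3)*(16*v + 7) - 2)/(8*v^2 + 7*v - 2)^2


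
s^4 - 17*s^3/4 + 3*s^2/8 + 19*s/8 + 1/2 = (s - 4)*(s - 1)*(s + 1/4)*(s + 1/2)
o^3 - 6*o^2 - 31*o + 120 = (o - 8)*(o - 3)*(o + 5)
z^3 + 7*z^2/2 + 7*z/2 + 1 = (z + 1/2)*(z + 1)*(z + 2)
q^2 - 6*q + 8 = (q - 4)*(q - 2)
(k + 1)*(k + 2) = k^2 + 3*k + 2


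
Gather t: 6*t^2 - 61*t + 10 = 6*t^2 - 61*t + 10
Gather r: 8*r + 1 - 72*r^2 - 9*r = -72*r^2 - r + 1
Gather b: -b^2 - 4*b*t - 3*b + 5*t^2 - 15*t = -b^2 + b*(-4*t - 3) + 5*t^2 - 15*t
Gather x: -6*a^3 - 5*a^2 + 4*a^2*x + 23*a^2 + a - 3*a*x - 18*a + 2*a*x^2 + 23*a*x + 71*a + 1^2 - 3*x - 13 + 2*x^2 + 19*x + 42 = -6*a^3 + 18*a^2 + 54*a + x^2*(2*a + 2) + x*(4*a^2 + 20*a + 16) + 30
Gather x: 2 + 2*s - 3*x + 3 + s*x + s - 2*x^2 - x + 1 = 3*s - 2*x^2 + x*(s - 4) + 6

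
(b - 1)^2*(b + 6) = b^3 + 4*b^2 - 11*b + 6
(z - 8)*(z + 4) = z^2 - 4*z - 32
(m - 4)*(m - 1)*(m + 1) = m^3 - 4*m^2 - m + 4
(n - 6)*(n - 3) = n^2 - 9*n + 18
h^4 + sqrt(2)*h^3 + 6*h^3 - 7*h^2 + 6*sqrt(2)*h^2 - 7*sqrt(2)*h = h*(h - 1)*(h + 7)*(h + sqrt(2))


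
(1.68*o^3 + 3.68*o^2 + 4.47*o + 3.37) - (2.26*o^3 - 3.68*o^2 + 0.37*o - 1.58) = -0.58*o^3 + 7.36*o^2 + 4.1*o + 4.95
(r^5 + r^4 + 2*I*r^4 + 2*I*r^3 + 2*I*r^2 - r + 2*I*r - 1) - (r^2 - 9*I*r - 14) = r^5 + r^4 + 2*I*r^4 + 2*I*r^3 - r^2 + 2*I*r^2 - r + 11*I*r + 13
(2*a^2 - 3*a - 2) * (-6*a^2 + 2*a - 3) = -12*a^4 + 22*a^3 + 5*a + 6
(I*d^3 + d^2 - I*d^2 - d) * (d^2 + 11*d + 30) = I*d^5 + d^4 + 10*I*d^4 + 10*d^3 + 19*I*d^3 + 19*d^2 - 30*I*d^2 - 30*d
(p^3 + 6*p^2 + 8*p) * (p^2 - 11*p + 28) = p^5 - 5*p^4 - 30*p^3 + 80*p^2 + 224*p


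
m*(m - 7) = m^2 - 7*m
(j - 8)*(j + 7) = j^2 - j - 56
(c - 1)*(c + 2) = c^2 + c - 2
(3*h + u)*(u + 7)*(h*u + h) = 3*h^2*u^2 + 24*h^2*u + 21*h^2 + h*u^3 + 8*h*u^2 + 7*h*u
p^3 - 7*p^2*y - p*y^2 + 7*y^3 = (p - 7*y)*(p - y)*(p + y)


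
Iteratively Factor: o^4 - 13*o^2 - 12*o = (o)*(o^3 - 13*o - 12) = o*(o + 1)*(o^2 - o - 12) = o*(o - 4)*(o + 1)*(o + 3)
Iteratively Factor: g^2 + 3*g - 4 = (g - 1)*(g + 4)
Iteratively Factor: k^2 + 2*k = (k + 2)*(k)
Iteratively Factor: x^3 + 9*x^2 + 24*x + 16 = (x + 4)*(x^2 + 5*x + 4) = (x + 4)^2*(x + 1)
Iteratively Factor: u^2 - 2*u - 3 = (u + 1)*(u - 3)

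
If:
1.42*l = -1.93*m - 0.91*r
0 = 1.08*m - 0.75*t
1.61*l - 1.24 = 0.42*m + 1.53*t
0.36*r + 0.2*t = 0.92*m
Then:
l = 0.47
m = -0.19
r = -0.33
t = -0.27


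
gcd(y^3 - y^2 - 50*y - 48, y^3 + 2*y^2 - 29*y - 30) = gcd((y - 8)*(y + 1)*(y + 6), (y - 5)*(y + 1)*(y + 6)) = y^2 + 7*y + 6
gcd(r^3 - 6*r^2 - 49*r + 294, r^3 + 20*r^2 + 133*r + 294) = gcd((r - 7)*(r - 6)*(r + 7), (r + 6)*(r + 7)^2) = r + 7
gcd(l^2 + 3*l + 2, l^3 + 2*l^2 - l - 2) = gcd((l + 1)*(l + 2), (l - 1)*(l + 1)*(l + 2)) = l^2 + 3*l + 2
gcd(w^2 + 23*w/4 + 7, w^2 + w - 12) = w + 4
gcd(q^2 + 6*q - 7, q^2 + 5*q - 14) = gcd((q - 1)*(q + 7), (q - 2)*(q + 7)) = q + 7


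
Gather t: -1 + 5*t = 5*t - 1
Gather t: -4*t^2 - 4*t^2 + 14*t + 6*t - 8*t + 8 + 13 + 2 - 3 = -8*t^2 + 12*t + 20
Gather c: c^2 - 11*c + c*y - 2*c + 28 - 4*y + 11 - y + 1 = c^2 + c*(y - 13) - 5*y + 40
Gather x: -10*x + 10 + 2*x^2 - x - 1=2*x^2 - 11*x + 9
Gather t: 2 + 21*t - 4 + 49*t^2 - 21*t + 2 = 49*t^2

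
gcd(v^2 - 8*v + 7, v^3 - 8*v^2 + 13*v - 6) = v - 1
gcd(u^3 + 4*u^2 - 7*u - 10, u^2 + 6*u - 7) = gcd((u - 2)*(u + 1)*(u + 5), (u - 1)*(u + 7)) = 1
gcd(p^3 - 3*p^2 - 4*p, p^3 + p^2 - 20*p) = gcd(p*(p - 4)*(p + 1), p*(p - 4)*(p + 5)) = p^2 - 4*p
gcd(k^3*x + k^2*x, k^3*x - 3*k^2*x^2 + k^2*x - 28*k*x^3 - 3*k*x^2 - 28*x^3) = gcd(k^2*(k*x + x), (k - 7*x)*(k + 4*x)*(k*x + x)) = k*x + x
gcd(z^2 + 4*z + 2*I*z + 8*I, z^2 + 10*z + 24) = z + 4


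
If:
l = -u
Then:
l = -u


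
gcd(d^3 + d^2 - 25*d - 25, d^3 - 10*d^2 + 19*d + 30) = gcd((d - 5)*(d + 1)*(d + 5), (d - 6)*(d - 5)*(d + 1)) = d^2 - 4*d - 5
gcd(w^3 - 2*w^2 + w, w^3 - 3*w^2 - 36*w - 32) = 1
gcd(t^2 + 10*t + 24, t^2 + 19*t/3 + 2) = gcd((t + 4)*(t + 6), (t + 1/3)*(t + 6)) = t + 6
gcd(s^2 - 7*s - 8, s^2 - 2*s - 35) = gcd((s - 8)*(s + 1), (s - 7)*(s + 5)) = 1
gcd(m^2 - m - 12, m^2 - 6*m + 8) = m - 4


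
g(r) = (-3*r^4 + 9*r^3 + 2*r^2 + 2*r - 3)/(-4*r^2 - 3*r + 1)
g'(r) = (8*r + 3)*(-3*r^4 + 9*r^3 + 2*r^2 + 2*r - 3)/(-4*r^2 - 3*r + 1)^2 + (-12*r^3 + 27*r^2 + 4*r + 2)/(-4*r^2 - 3*r + 1) = (24*r^5 - 9*r^4 - 66*r^3 + 29*r^2 - 20*r - 7)/(16*r^4 + 24*r^3 + r^2 - 6*r + 1)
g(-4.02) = 26.11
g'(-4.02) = -8.54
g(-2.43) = 14.99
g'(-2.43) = -5.05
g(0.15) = -5.71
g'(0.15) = -45.24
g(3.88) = 1.68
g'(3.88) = 3.10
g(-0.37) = -2.55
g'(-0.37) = 3.02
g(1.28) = -1.45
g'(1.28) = -0.74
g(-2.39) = 14.79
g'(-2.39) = -4.91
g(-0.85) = -15.68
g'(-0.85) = 128.87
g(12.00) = 75.85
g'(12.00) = 15.20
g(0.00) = -3.00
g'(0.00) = -7.00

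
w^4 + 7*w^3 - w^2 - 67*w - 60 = (w - 3)*(w + 1)*(w + 4)*(w + 5)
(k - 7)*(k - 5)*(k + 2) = k^3 - 10*k^2 + 11*k + 70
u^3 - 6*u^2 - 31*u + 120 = (u - 8)*(u - 3)*(u + 5)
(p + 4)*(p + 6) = p^2 + 10*p + 24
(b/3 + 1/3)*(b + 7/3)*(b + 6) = b^3/3 + 28*b^2/9 + 67*b/9 + 14/3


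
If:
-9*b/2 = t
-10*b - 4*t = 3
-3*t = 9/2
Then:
No Solution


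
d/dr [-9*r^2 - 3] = -18*r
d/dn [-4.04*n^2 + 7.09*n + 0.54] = 7.09 - 8.08*n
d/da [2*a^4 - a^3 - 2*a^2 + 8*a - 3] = 8*a^3 - 3*a^2 - 4*a + 8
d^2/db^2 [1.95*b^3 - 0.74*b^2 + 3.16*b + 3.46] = 11.7*b - 1.48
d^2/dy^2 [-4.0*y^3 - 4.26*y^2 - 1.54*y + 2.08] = -24.0*y - 8.52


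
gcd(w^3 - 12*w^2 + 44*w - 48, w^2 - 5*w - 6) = w - 6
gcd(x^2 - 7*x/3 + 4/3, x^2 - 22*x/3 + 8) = x - 4/3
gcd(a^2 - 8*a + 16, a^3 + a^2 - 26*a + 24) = a - 4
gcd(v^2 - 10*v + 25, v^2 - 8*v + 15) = v - 5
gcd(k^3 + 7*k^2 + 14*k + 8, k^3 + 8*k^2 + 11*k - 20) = k + 4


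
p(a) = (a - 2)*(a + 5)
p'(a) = 2*a + 3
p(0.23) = -9.26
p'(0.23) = 3.46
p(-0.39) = -11.02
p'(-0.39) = 2.22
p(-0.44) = -11.13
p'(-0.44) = 2.12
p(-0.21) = -10.59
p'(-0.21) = 2.58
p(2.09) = 0.64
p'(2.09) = 7.18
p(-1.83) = -12.14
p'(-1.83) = -0.66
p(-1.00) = -12.00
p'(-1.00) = 1.00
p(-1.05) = -12.05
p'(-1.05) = 0.90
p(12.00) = 170.00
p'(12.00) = 27.00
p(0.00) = -10.00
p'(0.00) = 3.00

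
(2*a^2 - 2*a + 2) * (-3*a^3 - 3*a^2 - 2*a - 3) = -6*a^5 - 4*a^3 - 8*a^2 + 2*a - 6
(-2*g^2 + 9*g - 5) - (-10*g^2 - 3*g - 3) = 8*g^2 + 12*g - 2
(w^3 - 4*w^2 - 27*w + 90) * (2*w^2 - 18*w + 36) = 2*w^5 - 26*w^4 + 54*w^3 + 522*w^2 - 2592*w + 3240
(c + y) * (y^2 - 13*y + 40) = c*y^2 - 13*c*y + 40*c + y^3 - 13*y^2 + 40*y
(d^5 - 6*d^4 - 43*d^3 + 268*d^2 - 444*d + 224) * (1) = d^5 - 6*d^4 - 43*d^3 + 268*d^2 - 444*d + 224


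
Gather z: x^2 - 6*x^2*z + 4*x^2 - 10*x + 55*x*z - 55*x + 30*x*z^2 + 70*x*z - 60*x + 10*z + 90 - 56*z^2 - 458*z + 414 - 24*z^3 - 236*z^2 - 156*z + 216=5*x^2 - 125*x - 24*z^3 + z^2*(30*x - 292) + z*(-6*x^2 + 125*x - 604) + 720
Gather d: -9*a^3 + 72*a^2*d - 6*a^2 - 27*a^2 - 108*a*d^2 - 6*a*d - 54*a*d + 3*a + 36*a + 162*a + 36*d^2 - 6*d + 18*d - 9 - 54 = -9*a^3 - 33*a^2 + 201*a + d^2*(36 - 108*a) + d*(72*a^2 - 60*a + 12) - 63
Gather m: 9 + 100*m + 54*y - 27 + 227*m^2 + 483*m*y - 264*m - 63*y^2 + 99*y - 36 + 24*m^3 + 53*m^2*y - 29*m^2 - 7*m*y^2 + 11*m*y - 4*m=24*m^3 + m^2*(53*y + 198) + m*(-7*y^2 + 494*y - 168) - 63*y^2 + 153*y - 54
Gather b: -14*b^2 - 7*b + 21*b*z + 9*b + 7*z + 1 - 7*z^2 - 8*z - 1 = -14*b^2 + b*(21*z + 2) - 7*z^2 - z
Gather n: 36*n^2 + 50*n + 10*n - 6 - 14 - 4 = 36*n^2 + 60*n - 24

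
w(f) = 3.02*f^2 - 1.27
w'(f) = 6.04*f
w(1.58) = 6.27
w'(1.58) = 9.54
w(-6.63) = 131.48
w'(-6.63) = -40.05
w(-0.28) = -1.03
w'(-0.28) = -1.69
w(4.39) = 56.93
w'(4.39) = 26.52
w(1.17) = 2.86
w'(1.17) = 7.07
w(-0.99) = 1.69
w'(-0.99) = -5.98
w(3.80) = 42.34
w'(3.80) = 22.95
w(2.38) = 15.84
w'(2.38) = 14.38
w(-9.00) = 243.35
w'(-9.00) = -54.36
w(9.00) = 243.35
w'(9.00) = 54.36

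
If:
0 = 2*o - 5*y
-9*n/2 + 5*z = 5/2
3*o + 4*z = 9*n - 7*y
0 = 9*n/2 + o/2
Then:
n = 5/144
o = -5/16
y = -1/8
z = 17/32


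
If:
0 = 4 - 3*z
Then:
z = 4/3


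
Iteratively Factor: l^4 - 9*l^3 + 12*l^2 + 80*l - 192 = (l - 4)*(l^3 - 5*l^2 - 8*l + 48) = (l - 4)^2*(l^2 - l - 12) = (l - 4)^2*(l + 3)*(l - 4)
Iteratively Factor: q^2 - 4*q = (q - 4)*(q)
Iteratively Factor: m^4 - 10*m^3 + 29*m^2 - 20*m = (m)*(m^3 - 10*m^2 + 29*m - 20) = m*(m - 4)*(m^2 - 6*m + 5) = m*(m - 5)*(m - 4)*(m - 1)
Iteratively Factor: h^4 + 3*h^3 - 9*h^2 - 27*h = (h - 3)*(h^3 + 6*h^2 + 9*h) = (h - 3)*(h + 3)*(h^2 + 3*h) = (h - 3)*(h + 3)^2*(h)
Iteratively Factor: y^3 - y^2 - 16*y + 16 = (y - 4)*(y^2 + 3*y - 4) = (y - 4)*(y - 1)*(y + 4)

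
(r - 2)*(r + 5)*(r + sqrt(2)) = r^3 + sqrt(2)*r^2 + 3*r^2 - 10*r + 3*sqrt(2)*r - 10*sqrt(2)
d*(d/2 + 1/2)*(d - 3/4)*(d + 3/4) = d^4/2 + d^3/2 - 9*d^2/32 - 9*d/32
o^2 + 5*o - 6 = (o - 1)*(o + 6)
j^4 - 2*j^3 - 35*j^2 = j^2*(j - 7)*(j + 5)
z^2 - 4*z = z*(z - 4)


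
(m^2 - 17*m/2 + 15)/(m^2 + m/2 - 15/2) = (m - 6)/(m + 3)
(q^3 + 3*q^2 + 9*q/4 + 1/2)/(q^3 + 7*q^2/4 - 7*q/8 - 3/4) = 2*(2*q + 1)/(4*q - 3)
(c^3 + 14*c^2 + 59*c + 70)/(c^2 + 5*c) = c + 9 + 14/c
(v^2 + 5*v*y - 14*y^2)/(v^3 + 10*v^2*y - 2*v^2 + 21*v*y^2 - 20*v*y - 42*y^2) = (v - 2*y)/(v^2 + 3*v*y - 2*v - 6*y)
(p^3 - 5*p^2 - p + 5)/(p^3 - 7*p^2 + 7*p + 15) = (p - 1)/(p - 3)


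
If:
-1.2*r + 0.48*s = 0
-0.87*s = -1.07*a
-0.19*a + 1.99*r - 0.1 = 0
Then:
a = 0.13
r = 0.06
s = 0.16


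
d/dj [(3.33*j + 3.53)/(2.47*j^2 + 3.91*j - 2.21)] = (8.2251*j^2 + 13.0203*j - (3.33*j + 3.53)*(4.94*j + 3.91) - 7.3593)/(2.47*j^2 + 3.91*j - 2.21)^2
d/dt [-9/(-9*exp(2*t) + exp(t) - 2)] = (9 - 162*exp(t))*exp(t)/(9*exp(2*t) - exp(t) + 2)^2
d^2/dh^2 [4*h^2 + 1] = 8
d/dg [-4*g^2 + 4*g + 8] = 4 - 8*g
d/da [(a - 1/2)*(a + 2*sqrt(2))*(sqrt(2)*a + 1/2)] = 3*sqrt(2)*a^2 - sqrt(2)*a + 9*a - 9/4 + sqrt(2)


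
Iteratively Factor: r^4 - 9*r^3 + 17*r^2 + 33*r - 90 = (r + 2)*(r^3 - 11*r^2 + 39*r - 45) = (r - 3)*(r + 2)*(r^2 - 8*r + 15) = (r - 3)^2*(r + 2)*(r - 5)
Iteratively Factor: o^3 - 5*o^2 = (o)*(o^2 - 5*o) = o^2*(o - 5)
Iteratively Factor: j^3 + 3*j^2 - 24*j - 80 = (j + 4)*(j^2 - j - 20) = (j - 5)*(j + 4)*(j + 4)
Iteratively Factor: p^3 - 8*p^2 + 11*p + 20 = (p - 5)*(p^2 - 3*p - 4) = (p - 5)*(p + 1)*(p - 4)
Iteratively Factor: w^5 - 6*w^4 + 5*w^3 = (w)*(w^4 - 6*w^3 + 5*w^2) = w*(w - 1)*(w^3 - 5*w^2) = w*(w - 5)*(w - 1)*(w^2) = w^2*(w - 5)*(w - 1)*(w)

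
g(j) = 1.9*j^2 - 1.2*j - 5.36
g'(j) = 3.8*j - 1.2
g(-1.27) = -0.77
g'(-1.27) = -6.03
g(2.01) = -0.10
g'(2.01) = 6.44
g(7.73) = 98.89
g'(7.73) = 28.17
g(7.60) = 95.26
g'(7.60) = 27.68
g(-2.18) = 6.29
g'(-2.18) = -9.48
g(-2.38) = 8.26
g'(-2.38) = -10.24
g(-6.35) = 78.87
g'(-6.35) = -25.33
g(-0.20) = -5.04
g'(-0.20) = -1.96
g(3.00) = 8.14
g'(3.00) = 10.20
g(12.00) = 253.84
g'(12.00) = 44.40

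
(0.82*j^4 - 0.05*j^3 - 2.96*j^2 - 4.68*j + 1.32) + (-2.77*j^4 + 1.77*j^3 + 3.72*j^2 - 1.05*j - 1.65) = -1.95*j^4 + 1.72*j^3 + 0.76*j^2 - 5.73*j - 0.33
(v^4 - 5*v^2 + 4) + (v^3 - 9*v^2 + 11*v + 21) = v^4 + v^3 - 14*v^2 + 11*v + 25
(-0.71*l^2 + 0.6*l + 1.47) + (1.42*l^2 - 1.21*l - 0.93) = 0.71*l^2 - 0.61*l + 0.54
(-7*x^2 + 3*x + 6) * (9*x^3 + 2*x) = -63*x^5 + 27*x^4 + 40*x^3 + 6*x^2 + 12*x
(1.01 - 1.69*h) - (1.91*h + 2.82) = -3.6*h - 1.81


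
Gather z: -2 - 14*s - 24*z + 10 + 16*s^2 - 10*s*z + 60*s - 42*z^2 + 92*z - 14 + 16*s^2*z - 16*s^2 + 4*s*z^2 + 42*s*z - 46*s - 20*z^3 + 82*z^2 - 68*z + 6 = -20*z^3 + z^2*(4*s + 40) + z*(16*s^2 + 32*s)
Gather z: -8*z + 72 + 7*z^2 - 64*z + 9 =7*z^2 - 72*z + 81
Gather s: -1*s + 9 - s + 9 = 18 - 2*s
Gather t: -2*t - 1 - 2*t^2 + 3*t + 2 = -2*t^2 + t + 1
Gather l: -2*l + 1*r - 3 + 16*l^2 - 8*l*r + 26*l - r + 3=16*l^2 + l*(24 - 8*r)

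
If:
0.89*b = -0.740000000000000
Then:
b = -0.83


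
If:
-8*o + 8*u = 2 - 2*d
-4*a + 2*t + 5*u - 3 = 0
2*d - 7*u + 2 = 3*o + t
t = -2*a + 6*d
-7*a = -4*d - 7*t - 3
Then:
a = -829/959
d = -63/137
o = -213/4795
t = -988/959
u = 1537/4795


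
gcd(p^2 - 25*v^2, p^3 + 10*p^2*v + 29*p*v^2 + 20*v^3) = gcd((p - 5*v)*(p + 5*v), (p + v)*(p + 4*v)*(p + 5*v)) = p + 5*v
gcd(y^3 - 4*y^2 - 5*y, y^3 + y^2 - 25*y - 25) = y^2 - 4*y - 5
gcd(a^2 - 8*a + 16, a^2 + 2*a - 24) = a - 4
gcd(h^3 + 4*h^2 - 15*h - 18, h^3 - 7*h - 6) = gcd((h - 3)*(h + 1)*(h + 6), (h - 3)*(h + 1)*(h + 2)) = h^2 - 2*h - 3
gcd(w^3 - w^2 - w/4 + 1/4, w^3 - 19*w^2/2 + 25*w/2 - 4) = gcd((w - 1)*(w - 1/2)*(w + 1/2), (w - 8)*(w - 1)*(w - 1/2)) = w^2 - 3*w/2 + 1/2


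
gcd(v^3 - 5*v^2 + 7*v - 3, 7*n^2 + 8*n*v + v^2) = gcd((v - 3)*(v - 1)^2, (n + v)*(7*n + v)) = 1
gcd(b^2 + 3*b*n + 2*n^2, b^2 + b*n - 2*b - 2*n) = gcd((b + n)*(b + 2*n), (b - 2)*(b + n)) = b + n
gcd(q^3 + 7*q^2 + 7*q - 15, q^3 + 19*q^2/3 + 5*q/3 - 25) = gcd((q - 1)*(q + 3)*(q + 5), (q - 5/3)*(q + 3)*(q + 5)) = q^2 + 8*q + 15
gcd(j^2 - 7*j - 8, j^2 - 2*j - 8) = 1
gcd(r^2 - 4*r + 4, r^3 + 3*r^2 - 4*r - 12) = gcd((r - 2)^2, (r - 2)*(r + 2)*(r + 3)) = r - 2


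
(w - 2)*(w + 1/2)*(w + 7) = w^3 + 11*w^2/2 - 23*w/2 - 7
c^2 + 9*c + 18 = (c + 3)*(c + 6)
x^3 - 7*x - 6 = (x - 3)*(x + 1)*(x + 2)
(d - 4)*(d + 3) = d^2 - d - 12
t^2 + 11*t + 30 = (t + 5)*(t + 6)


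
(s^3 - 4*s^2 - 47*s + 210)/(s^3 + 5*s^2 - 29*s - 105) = (s - 6)/(s + 3)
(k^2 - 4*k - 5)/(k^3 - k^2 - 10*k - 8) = (k - 5)/(k^2 - 2*k - 8)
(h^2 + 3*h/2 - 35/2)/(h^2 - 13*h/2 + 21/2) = (h + 5)/(h - 3)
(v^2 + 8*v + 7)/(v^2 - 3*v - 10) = (v^2 + 8*v + 7)/(v^2 - 3*v - 10)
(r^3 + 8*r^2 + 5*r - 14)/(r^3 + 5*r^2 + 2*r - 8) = (r + 7)/(r + 4)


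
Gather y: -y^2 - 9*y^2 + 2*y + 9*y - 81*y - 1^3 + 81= -10*y^2 - 70*y + 80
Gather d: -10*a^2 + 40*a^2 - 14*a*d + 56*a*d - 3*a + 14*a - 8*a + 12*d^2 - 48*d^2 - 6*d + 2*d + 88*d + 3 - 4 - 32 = 30*a^2 + 3*a - 36*d^2 + d*(42*a + 84) - 33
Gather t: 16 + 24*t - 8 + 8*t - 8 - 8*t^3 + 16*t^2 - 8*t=-8*t^3 + 16*t^2 + 24*t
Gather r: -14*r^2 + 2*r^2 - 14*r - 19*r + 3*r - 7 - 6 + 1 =-12*r^2 - 30*r - 12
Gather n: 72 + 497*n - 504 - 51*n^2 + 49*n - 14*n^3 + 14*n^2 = -14*n^3 - 37*n^2 + 546*n - 432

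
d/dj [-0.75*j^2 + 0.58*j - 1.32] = 0.58 - 1.5*j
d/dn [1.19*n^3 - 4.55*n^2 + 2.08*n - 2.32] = 3.57*n^2 - 9.1*n + 2.08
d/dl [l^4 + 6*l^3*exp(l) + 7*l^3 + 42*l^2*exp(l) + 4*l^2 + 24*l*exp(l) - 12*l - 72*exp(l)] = 6*l^3*exp(l) + 4*l^3 + 60*l^2*exp(l) + 21*l^2 + 108*l*exp(l) + 8*l - 48*exp(l) - 12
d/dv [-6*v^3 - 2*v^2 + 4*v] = -18*v^2 - 4*v + 4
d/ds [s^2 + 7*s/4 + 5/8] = 2*s + 7/4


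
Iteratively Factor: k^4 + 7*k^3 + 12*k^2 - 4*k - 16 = (k + 2)*(k^3 + 5*k^2 + 2*k - 8) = (k + 2)*(k + 4)*(k^2 + k - 2) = (k + 2)^2*(k + 4)*(k - 1)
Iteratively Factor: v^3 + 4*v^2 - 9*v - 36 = (v + 3)*(v^2 + v - 12) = (v + 3)*(v + 4)*(v - 3)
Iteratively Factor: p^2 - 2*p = (p)*(p - 2)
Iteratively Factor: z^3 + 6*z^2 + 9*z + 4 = (z + 4)*(z^2 + 2*z + 1) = (z + 1)*(z + 4)*(z + 1)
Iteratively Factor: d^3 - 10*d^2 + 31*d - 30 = (d - 3)*(d^2 - 7*d + 10) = (d - 3)*(d - 2)*(d - 5)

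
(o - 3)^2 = o^2 - 6*o + 9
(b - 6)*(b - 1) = b^2 - 7*b + 6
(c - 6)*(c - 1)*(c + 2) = c^3 - 5*c^2 - 8*c + 12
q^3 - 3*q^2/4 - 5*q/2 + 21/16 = (q - 7/4)*(q - 1/2)*(q + 3/2)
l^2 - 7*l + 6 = (l - 6)*(l - 1)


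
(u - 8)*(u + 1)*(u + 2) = u^3 - 5*u^2 - 22*u - 16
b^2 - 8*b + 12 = (b - 6)*(b - 2)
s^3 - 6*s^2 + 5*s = s*(s - 5)*(s - 1)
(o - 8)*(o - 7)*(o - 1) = o^3 - 16*o^2 + 71*o - 56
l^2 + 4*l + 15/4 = (l + 3/2)*(l + 5/2)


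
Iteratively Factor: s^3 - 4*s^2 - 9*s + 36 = (s - 3)*(s^2 - s - 12) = (s - 3)*(s + 3)*(s - 4)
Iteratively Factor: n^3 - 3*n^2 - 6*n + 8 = (n - 4)*(n^2 + n - 2) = (n - 4)*(n - 1)*(n + 2)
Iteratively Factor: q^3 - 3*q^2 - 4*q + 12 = (q - 3)*(q^2 - 4) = (q - 3)*(q + 2)*(q - 2)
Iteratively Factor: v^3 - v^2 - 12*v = (v)*(v^2 - v - 12) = v*(v + 3)*(v - 4)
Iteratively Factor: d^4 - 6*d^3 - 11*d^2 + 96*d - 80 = (d + 4)*(d^3 - 10*d^2 + 29*d - 20) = (d - 5)*(d + 4)*(d^2 - 5*d + 4) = (d - 5)*(d - 1)*(d + 4)*(d - 4)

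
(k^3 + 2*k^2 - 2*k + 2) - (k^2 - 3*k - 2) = k^3 + k^2 + k + 4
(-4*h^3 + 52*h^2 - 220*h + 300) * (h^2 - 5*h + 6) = -4*h^5 + 72*h^4 - 504*h^3 + 1712*h^2 - 2820*h + 1800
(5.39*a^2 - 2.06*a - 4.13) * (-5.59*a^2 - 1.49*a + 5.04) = -30.1301*a^4 + 3.4843*a^3 + 53.3217*a^2 - 4.2287*a - 20.8152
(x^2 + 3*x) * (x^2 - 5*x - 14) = x^4 - 2*x^3 - 29*x^2 - 42*x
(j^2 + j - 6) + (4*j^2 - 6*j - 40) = 5*j^2 - 5*j - 46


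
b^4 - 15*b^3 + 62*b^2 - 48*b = b*(b - 8)*(b - 6)*(b - 1)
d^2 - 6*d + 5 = (d - 5)*(d - 1)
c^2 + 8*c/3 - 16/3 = (c - 4/3)*(c + 4)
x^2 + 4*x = x*(x + 4)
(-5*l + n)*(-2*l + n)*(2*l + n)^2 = 40*l^4 + 12*l^3*n - 14*l^2*n^2 - 3*l*n^3 + n^4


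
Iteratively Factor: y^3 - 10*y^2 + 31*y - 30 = (y - 2)*(y^2 - 8*y + 15) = (y - 3)*(y - 2)*(y - 5)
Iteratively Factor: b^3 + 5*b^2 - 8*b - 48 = (b - 3)*(b^2 + 8*b + 16) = (b - 3)*(b + 4)*(b + 4)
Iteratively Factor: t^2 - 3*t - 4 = (t + 1)*(t - 4)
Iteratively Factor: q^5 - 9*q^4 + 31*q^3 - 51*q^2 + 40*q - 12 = (q - 1)*(q^4 - 8*q^3 + 23*q^2 - 28*q + 12) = (q - 2)*(q - 1)*(q^3 - 6*q^2 + 11*q - 6) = (q - 2)^2*(q - 1)*(q^2 - 4*q + 3) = (q - 2)^2*(q - 1)^2*(q - 3)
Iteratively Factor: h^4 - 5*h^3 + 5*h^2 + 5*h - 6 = (h - 1)*(h^3 - 4*h^2 + h + 6) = (h - 3)*(h - 1)*(h^2 - h - 2) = (h - 3)*(h - 2)*(h - 1)*(h + 1)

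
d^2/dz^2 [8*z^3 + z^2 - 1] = 48*z + 2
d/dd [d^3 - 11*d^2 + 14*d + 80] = 3*d^2 - 22*d + 14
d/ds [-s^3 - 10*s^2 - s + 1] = -3*s^2 - 20*s - 1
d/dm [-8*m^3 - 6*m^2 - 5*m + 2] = -24*m^2 - 12*m - 5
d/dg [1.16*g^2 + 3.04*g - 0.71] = 2.32*g + 3.04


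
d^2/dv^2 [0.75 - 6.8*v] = 0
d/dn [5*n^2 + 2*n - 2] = 10*n + 2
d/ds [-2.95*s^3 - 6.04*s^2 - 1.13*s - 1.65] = -8.85*s^2 - 12.08*s - 1.13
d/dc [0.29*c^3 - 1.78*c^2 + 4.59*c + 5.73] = 0.87*c^2 - 3.56*c + 4.59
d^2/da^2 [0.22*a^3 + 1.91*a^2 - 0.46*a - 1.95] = 1.32*a + 3.82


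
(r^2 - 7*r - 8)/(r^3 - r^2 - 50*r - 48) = 1/(r + 6)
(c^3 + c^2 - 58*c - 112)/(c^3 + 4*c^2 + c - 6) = (c^2 - c - 56)/(c^2 + 2*c - 3)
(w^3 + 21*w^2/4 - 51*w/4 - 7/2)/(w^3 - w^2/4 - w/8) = 2*(w^2 + 5*w - 14)/(w*(2*w - 1))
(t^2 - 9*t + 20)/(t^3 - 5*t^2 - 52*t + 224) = (t - 5)/(t^2 - t - 56)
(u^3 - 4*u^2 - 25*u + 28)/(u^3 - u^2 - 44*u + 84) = (u^3 - 4*u^2 - 25*u + 28)/(u^3 - u^2 - 44*u + 84)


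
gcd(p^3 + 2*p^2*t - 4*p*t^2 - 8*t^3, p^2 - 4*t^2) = p^2 - 4*t^2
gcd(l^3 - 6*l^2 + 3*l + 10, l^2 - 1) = l + 1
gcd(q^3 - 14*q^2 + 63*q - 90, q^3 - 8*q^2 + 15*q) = q^2 - 8*q + 15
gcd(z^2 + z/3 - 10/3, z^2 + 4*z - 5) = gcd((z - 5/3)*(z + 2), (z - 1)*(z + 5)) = 1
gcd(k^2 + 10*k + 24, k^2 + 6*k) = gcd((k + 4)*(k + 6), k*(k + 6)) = k + 6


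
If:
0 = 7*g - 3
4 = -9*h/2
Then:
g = 3/7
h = -8/9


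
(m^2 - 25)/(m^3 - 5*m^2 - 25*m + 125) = 1/(m - 5)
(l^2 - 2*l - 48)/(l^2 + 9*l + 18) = (l - 8)/(l + 3)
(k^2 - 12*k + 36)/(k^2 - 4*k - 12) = (k - 6)/(k + 2)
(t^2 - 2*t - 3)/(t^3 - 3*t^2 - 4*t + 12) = (t + 1)/(t^2 - 4)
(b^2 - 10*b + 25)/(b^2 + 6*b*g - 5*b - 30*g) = (b - 5)/(b + 6*g)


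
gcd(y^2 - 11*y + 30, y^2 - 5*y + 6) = 1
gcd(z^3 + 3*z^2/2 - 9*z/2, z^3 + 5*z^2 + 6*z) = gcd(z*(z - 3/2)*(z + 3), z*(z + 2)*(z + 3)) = z^2 + 3*z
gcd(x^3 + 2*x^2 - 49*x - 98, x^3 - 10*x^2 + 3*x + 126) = x - 7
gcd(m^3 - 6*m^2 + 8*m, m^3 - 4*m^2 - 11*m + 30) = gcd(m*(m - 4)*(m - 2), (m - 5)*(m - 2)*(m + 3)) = m - 2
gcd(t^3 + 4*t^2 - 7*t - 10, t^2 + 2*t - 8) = t - 2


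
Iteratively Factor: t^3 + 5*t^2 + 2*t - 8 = (t - 1)*(t^2 + 6*t + 8) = (t - 1)*(t + 2)*(t + 4)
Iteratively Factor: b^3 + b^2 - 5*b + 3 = (b - 1)*(b^2 + 2*b - 3) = (b - 1)^2*(b + 3)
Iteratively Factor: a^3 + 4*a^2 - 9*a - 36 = (a - 3)*(a^2 + 7*a + 12) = (a - 3)*(a + 4)*(a + 3)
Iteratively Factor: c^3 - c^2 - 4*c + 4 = (c - 2)*(c^2 + c - 2) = (c - 2)*(c + 2)*(c - 1)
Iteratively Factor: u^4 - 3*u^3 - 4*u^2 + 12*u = (u - 3)*(u^3 - 4*u) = (u - 3)*(u - 2)*(u^2 + 2*u) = u*(u - 3)*(u - 2)*(u + 2)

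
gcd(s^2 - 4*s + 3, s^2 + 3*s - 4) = s - 1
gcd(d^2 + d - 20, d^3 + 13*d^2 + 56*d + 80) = d + 5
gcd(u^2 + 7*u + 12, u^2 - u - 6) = 1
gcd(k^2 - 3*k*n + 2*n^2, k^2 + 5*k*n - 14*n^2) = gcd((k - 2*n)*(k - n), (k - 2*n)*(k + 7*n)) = k - 2*n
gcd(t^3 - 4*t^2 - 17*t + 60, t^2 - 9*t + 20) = t - 5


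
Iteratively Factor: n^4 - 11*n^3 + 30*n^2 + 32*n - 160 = (n - 4)*(n^3 - 7*n^2 + 2*n + 40) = (n - 4)*(n + 2)*(n^2 - 9*n + 20) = (n - 5)*(n - 4)*(n + 2)*(n - 4)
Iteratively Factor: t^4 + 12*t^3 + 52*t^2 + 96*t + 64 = (t + 2)*(t^3 + 10*t^2 + 32*t + 32) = (t + 2)*(t + 4)*(t^2 + 6*t + 8) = (t + 2)^2*(t + 4)*(t + 4)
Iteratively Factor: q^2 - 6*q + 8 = (q - 2)*(q - 4)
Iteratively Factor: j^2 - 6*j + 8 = (j - 2)*(j - 4)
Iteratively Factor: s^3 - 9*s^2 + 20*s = (s)*(s^2 - 9*s + 20) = s*(s - 4)*(s - 5)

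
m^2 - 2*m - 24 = (m - 6)*(m + 4)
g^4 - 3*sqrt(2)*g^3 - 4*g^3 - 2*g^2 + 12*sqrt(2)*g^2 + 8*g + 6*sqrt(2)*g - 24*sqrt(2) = (g - 4)*(g - 3*sqrt(2))*(g - sqrt(2))*(g + sqrt(2))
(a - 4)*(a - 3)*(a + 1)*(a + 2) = a^4 - 4*a^3 - 7*a^2 + 22*a + 24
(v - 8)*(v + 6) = v^2 - 2*v - 48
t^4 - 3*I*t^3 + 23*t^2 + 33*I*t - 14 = (t - 7*I)*(t + I)^2*(t + 2*I)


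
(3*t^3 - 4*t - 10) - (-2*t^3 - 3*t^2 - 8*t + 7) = 5*t^3 + 3*t^2 + 4*t - 17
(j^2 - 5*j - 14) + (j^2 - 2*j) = 2*j^2 - 7*j - 14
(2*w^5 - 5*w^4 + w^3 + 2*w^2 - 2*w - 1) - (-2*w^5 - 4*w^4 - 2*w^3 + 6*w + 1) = 4*w^5 - w^4 + 3*w^3 + 2*w^2 - 8*w - 2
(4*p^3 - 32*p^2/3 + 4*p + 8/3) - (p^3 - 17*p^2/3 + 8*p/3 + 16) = 3*p^3 - 5*p^2 + 4*p/3 - 40/3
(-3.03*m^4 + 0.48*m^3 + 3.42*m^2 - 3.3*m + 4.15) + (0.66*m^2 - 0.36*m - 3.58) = -3.03*m^4 + 0.48*m^3 + 4.08*m^2 - 3.66*m + 0.57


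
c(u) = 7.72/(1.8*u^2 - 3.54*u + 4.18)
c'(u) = 7.72*(3.54 - 3.6*u)/(1.8*u^2 - 3.54*u + 4.18)^2 = (27.3288 - 27.792*u)/(1.8*u^2 - 3.54*u + 4.18)^2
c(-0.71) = 1.02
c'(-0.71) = 0.81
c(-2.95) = 0.25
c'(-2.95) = 0.12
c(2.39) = 1.29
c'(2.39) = -1.09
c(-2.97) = 0.25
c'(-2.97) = 0.12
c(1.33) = 2.91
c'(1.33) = -1.37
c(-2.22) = 0.37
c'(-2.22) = 0.20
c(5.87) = 0.17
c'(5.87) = -0.07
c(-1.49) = 0.57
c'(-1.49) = 0.38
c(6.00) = 0.16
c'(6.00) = -0.06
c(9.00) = 0.07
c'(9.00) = -0.02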